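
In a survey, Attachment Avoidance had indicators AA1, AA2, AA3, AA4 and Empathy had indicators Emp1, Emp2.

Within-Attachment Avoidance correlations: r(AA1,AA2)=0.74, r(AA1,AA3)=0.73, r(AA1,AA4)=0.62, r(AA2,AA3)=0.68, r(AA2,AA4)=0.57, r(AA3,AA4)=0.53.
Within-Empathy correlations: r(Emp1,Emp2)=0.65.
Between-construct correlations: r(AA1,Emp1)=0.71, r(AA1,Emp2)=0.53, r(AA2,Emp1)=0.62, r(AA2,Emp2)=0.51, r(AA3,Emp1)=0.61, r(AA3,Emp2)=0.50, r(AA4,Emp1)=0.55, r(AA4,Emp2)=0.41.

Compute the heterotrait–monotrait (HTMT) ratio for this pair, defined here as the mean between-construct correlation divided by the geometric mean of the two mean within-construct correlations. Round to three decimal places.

Mean between = 4.44/8 = 0.5550.
Mean within-AA = 3.87/6 = 0.6450; mean within-Emp = 0.65/1 = 0.6500.
Geometric mean = √(0.6450 × 0.6500) = 0.6475.
HTMT = 0.5550 / 0.6475 = 0.857.

0.857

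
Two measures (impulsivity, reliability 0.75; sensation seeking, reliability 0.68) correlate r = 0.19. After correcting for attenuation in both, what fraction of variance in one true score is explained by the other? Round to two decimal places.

0.07

Disattenuated r = 0.19 / √(0.75 × 0.68) = 0.19 / 0.7141 = 0.2661.
Shared true-score variance = 0.2661² = 0.0708 ≈ 0.07.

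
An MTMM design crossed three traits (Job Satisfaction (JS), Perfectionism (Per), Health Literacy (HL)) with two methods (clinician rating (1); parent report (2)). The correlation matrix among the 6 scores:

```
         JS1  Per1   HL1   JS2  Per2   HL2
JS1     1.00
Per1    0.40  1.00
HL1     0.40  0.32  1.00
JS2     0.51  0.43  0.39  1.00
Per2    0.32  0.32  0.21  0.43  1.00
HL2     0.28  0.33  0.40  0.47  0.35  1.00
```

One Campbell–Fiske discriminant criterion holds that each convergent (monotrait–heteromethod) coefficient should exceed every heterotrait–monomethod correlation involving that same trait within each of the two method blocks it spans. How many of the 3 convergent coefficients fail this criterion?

Each convergent coefficient versus the relevant comparison correlations:
JS (methods 1·2): 0.51 vs {0.40, 0.43, 0.40, 0.47} → pass.
Per (methods 1·2): 0.32 vs {0.40, 0.43, 0.32, 0.35} → fail.
HL (methods 1·2): 0.40 vs {0.40, 0.47, 0.32, 0.35} → fail.
2 of 3 fail.

2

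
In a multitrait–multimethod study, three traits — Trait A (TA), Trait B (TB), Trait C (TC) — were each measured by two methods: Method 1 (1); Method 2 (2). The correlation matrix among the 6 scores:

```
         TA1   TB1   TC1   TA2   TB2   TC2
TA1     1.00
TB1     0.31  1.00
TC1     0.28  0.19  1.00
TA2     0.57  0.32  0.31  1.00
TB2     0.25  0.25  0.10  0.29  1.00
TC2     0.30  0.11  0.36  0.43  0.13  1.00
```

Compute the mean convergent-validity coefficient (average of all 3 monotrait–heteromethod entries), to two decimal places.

Convergent values: 0.57, 0.25, 0.36; mean = 1.18/3 = 0.39.

0.39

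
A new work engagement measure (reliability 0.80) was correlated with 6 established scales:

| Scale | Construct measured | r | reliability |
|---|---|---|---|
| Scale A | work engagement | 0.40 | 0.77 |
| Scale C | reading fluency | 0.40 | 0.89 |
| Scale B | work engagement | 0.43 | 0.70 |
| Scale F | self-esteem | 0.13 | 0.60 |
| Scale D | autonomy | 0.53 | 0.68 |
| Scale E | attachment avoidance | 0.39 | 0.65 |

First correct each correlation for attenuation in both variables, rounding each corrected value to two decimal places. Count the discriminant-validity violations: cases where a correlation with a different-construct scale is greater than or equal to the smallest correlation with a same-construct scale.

2

Disattenuated r (r / √(r_scale · r_new)):
  Scale A (conv): 0.40 / √(0.77·0.80) = 0.51
  Scale C (disc): 0.40 / √(0.89·0.80) = 0.47
  Scale B (conv): 0.43 / √(0.70·0.80) = 0.57
  Scale F (disc): 0.13 / √(0.60·0.80) = 0.19
  Scale D (disc): 0.53 / √(0.68·0.80) = 0.72
  Scale E (disc): 0.39 / √(0.65·0.80) = 0.54
Smallest convergent = 0.51. Discriminant values: 0.47, 0.19, 0.72, 0.54; count ≥ 0.51 → 2.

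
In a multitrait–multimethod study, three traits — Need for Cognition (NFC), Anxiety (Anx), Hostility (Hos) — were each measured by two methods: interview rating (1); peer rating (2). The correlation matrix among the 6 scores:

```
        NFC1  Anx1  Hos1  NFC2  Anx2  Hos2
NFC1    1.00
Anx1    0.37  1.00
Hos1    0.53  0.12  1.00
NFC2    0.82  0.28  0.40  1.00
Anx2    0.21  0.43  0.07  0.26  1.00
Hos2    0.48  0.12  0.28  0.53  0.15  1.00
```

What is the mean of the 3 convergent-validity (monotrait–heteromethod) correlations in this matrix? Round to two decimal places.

Convergent values: 0.82, 0.43, 0.28; mean = 1.53/3 = 0.51.

0.51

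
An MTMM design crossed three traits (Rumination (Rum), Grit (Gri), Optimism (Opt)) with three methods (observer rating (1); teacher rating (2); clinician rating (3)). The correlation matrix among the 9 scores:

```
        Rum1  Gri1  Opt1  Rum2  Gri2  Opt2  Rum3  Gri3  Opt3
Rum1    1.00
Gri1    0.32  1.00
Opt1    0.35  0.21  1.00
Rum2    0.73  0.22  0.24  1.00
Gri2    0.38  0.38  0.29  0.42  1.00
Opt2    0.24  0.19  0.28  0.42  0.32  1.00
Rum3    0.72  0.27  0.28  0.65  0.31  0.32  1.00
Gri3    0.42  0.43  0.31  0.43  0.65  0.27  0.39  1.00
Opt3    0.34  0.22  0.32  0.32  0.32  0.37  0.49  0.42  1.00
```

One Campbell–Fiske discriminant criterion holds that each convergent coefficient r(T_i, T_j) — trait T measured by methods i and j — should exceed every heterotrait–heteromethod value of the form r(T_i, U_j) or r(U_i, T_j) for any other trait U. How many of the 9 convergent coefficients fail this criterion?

Each convergent coefficient versus the relevant comparison correlations:
Rum (methods 1·2): 0.73 vs {0.38, 0.22, 0.24, 0.24} → pass.
Rum (methods 1·3): 0.72 vs {0.42, 0.27, 0.34, 0.28} → pass.
Rum (methods 2·3): 0.65 vs {0.43, 0.31, 0.32, 0.32} → pass.
Gri (methods 1·2): 0.38 vs {0.22, 0.38, 0.19, 0.29} → fail.
Gri (methods 1·3): 0.43 vs {0.27, 0.42, 0.22, 0.31} → pass.
Gri (methods 2·3): 0.65 vs {0.31, 0.43, 0.32, 0.27} → pass.
Opt (methods 1·2): 0.28 vs {0.24, 0.24, 0.29, 0.19} → fail.
Opt (methods 1·3): 0.32 vs {0.28, 0.34, 0.31, 0.22} → fail.
Opt (methods 2·3): 0.37 vs {0.32, 0.32, 0.27, 0.32} → pass.
3 of 9 fail.

3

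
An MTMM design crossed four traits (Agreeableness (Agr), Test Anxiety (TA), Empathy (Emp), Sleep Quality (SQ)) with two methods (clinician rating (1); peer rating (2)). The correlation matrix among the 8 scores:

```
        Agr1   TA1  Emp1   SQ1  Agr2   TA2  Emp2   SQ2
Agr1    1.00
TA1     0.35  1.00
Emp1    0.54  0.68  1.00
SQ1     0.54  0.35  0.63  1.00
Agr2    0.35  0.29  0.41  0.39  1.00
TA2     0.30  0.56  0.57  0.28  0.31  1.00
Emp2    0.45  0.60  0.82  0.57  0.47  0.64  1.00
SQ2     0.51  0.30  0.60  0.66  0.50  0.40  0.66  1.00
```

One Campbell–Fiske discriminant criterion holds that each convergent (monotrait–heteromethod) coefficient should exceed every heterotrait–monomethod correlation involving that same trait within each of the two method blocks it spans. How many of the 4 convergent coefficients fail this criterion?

3

Each convergent coefficient versus the relevant comparison correlations:
Agr (methods 1·2): 0.35 vs {0.35, 0.31, 0.54, 0.47, 0.54, 0.50} → fail.
TA (methods 1·2): 0.56 vs {0.35, 0.31, 0.68, 0.64, 0.35, 0.40} → fail.
Emp (methods 1·2): 0.82 vs {0.54, 0.47, 0.68, 0.64, 0.63, 0.66} → pass.
SQ (methods 1·2): 0.66 vs {0.54, 0.50, 0.35, 0.40, 0.63, 0.66} → fail.
3 of 4 fail.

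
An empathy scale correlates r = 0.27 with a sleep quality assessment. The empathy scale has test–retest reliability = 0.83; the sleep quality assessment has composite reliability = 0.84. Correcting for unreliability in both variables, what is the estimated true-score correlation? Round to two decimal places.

0.32

r_true = r_obs / √(r_xx · r_yy) = 0.27 / √(0.83 × 0.84) = 0.27 / √0.6972 = 0.27 / 0.8350 ≈ 0.32.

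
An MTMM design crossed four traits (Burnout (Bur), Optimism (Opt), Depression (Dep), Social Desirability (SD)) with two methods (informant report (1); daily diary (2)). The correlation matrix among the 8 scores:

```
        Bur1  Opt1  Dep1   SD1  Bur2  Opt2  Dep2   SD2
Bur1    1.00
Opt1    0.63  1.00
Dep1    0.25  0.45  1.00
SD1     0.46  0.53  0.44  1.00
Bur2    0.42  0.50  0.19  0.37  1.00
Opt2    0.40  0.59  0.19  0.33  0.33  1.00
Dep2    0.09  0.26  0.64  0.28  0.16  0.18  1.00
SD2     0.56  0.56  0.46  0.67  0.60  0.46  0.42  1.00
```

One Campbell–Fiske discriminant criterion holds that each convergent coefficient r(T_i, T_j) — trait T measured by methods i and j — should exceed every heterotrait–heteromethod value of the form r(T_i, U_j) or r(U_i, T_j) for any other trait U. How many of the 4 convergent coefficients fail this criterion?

1

Convergent coefficients and their comparison sets:
Bur (methods 1·2): 0.42 vs {0.40, 0.50, 0.09, 0.19, 0.56, 0.37} → fail.
Opt (methods 1·2): 0.59 vs {0.50, 0.40, 0.26, 0.19, 0.56, 0.33} → pass.
Dep (methods 1·2): 0.64 vs {0.19, 0.09, 0.19, 0.26, 0.46, 0.28} → pass.
SD (methods 1·2): 0.67 vs {0.37, 0.56, 0.33, 0.56, 0.28, 0.46} → pass.
1 of 4 fail.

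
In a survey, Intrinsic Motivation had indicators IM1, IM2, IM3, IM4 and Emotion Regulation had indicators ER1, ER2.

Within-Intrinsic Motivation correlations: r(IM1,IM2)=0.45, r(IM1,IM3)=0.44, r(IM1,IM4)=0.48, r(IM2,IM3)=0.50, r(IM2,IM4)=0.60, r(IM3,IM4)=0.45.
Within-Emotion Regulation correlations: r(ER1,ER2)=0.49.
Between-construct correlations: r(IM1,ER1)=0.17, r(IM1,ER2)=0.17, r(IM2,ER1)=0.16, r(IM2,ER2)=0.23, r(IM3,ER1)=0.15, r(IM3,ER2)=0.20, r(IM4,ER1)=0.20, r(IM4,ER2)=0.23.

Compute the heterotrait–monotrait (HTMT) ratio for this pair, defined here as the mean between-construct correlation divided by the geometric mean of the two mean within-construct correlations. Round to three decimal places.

Between-construct mean = 1.51/8 = 0.1888.
Mean within-IM = 2.92/6 = 0.4867; mean within-ER = 0.49/1 = 0.4900.
Geometric mean = √(0.4867 × 0.4900) = 0.4883.
HTMT = 0.1888 / 0.4883 = 0.387.

0.387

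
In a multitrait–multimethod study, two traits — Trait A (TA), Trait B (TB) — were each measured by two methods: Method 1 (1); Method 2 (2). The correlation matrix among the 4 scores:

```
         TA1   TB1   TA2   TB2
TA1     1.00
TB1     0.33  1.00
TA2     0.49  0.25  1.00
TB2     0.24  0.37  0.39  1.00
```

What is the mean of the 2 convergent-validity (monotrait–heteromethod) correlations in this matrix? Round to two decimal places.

Convergent values: 0.49, 0.37; mean = 0.86/2 = 0.43.

0.43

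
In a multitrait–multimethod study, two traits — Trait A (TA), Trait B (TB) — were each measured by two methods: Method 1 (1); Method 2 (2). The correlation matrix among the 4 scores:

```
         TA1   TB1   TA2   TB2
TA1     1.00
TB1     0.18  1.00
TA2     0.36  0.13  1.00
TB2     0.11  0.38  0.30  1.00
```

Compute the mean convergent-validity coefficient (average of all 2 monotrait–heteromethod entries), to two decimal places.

Convergent values: 0.36, 0.38; mean = 0.74/2 = 0.37.

0.37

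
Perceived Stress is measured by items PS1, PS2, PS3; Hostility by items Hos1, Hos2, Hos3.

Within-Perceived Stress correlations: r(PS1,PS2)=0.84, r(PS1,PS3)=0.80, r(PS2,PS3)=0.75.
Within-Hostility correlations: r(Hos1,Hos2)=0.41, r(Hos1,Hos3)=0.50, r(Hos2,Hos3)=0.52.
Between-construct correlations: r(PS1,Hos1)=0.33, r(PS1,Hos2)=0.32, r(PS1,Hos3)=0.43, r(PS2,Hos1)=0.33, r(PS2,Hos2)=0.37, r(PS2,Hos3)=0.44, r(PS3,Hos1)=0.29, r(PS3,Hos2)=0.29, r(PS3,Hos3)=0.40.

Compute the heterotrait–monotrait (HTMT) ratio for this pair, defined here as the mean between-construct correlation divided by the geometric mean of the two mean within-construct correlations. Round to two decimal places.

Mean between = 3.20/9 = 0.3556.
Mean within-PS = 2.39/3 = 0.7967; mean within-Hos = 1.43/3 = 0.4767.
Geometric mean = √(0.7967 × 0.4767) = 0.6163.
HTMT = 0.3556 / 0.6163 = 0.58.

0.58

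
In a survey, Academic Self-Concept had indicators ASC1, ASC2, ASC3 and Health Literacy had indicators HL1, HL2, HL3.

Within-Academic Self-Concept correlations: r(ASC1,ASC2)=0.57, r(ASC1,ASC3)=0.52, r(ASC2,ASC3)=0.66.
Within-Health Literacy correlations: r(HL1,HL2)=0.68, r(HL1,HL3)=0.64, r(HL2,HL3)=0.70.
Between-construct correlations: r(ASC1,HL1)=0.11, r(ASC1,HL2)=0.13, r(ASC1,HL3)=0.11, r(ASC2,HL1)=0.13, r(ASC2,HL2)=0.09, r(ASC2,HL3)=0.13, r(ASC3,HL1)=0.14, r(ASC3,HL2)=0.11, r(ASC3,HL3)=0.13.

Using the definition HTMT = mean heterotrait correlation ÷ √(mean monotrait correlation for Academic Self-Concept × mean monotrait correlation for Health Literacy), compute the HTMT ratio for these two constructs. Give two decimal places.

Between-construct mean = 1.08/9 = 0.1200.
Mean within-ASC = 1.75/3 = 0.5833; mean within-HL = 2.02/3 = 0.6733.
Geometric mean = √(0.5833 × 0.6733) = 0.6267.
HTMT = 0.1200 / 0.6267 = 0.19.

0.19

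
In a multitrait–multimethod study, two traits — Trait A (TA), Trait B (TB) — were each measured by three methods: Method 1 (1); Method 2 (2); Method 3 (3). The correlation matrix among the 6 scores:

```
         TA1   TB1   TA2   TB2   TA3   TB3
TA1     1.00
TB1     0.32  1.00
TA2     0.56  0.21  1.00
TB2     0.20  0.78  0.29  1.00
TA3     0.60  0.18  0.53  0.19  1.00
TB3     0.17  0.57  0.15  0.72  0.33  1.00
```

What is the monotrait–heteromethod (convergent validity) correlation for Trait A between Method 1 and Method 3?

0.60

Same trait (TA), different methods: r(TA1, TA3) = 0.60.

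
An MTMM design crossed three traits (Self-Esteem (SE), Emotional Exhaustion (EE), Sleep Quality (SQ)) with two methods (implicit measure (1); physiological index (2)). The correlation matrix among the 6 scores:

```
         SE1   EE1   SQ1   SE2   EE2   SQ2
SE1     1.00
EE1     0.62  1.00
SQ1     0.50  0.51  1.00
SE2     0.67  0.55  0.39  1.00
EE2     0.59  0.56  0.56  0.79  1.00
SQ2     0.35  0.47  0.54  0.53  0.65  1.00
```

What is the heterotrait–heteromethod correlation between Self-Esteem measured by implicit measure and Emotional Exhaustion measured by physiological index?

0.59

Different traits and methods: r(SE1, EE2) = 0.59.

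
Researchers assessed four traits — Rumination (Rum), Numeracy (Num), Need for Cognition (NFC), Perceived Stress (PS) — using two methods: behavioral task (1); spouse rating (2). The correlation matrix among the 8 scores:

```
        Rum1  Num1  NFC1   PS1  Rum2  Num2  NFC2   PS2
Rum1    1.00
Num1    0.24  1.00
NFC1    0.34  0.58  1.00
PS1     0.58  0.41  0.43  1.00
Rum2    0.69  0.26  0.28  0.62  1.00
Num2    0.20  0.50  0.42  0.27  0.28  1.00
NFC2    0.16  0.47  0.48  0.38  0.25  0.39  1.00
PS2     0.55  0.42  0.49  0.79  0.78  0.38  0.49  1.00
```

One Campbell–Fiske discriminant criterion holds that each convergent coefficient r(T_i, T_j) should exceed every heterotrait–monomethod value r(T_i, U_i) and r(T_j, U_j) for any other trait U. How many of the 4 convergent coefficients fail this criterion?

3

Checking each validity diagonal entry against its comparison values:
Rum (methods 1·2): 0.69 vs {0.24, 0.28, 0.34, 0.25, 0.58, 0.78} → fail.
Num (methods 1·2): 0.50 vs {0.24, 0.28, 0.58, 0.39, 0.41, 0.38} → fail.
NFC (methods 1·2): 0.48 vs {0.34, 0.25, 0.58, 0.39, 0.43, 0.49} → fail.
PS (methods 1·2): 0.79 vs {0.58, 0.78, 0.41, 0.38, 0.43, 0.49} → pass.
3 of 4 fail.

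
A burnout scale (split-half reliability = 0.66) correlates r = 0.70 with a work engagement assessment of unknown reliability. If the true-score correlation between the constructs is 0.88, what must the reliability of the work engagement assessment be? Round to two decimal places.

0.96

r_true = r_obs / √(r_xx · r_yy) ⇒ 0.88 = 0.70 / √(0.66 · r_yy).
√(0.66 · r_yy) = 0.70 / 0.88 = 0.7955; 0.66 · r_yy = 0.6328; r_yy = 0.6328 / 0.66 ≈ 0.96.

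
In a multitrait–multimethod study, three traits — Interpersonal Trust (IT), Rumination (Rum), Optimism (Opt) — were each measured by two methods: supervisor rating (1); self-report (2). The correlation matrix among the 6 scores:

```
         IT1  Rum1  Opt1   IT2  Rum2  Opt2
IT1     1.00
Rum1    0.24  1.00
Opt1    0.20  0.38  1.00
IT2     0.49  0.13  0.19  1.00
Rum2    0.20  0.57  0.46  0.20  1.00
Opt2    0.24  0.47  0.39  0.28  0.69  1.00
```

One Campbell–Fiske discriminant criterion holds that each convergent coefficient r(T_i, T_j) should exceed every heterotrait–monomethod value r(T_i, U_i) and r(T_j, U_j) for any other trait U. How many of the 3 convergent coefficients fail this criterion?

2

Convergent coefficients and their comparison sets:
IT (methods 1·2): 0.49 vs {0.24, 0.20, 0.20, 0.28} → pass.
Rum (methods 1·2): 0.57 vs {0.24, 0.20, 0.38, 0.69} → fail.
Opt (methods 1·2): 0.39 vs {0.20, 0.28, 0.38, 0.69} → fail.
2 of 3 fail.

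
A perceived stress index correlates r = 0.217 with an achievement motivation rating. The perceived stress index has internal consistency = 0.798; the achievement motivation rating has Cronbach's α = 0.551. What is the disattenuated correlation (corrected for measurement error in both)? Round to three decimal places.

r_true = r_obs / √(r_xx · r_yy) = 0.217 / √(0.798 × 0.551) = 0.217 / √0.439698 = 0.217 / 0.6631 ≈ 0.327.

0.327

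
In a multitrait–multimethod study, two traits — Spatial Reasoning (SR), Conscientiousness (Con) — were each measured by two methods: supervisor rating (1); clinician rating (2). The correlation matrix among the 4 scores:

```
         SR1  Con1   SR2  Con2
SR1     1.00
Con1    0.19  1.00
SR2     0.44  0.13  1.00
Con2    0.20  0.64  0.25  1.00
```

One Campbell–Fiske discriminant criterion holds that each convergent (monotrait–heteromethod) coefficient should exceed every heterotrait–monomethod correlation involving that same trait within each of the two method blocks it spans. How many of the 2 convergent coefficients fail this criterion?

0

Checking each validity diagonal entry against its comparison values:
SR (methods 1·2): 0.44 vs {0.19, 0.25} → pass.
Con (methods 1·2): 0.64 vs {0.19, 0.25} → pass.
0 of 2 fail.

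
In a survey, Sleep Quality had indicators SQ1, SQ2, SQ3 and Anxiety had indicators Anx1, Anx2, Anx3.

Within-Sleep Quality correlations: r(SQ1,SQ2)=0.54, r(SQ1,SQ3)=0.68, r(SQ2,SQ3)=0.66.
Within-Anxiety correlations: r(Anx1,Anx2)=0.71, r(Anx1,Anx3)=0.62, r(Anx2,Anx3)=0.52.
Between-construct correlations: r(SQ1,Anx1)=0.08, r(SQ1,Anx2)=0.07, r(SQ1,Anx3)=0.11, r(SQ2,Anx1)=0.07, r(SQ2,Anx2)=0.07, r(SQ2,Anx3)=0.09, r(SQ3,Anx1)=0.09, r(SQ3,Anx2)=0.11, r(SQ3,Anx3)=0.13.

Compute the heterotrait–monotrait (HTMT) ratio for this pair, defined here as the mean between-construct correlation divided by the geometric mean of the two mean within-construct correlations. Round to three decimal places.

0.147

Mean heterotrait r = 0.82/9 = 0.0911.
Mean within-SQ = 1.88/3 = 0.6267; mean within-Anx = 1.85/3 = 0.6167.
Geometric mean = √(0.6267 × 0.6167) = 0.6217.
HTMT = 0.0911 / 0.6217 = 0.147.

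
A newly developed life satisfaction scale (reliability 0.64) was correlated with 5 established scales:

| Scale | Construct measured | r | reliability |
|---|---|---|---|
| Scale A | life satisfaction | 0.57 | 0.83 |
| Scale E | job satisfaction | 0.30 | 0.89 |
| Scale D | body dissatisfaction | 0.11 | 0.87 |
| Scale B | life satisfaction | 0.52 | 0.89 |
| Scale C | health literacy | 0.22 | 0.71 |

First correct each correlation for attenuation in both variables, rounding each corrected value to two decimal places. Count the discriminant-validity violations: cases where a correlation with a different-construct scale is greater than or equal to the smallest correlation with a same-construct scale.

0

Disattenuated r (r / √(r_scale · r_new)):
  Scale A (conv): 0.57 / √(0.83·0.64) = 0.78
  Scale E (disc): 0.30 / √(0.89·0.64) = 0.40
  Scale D (disc): 0.11 / √(0.87·0.64) = 0.15
  Scale B (conv): 0.52 / √(0.89·0.64) = 0.69
  Scale C (disc): 0.22 / √(0.71·0.64) = 0.33
Smallest convergent = 0.69. Discriminant values: 0.40, 0.15, 0.33; count ≥ 0.69 → 0.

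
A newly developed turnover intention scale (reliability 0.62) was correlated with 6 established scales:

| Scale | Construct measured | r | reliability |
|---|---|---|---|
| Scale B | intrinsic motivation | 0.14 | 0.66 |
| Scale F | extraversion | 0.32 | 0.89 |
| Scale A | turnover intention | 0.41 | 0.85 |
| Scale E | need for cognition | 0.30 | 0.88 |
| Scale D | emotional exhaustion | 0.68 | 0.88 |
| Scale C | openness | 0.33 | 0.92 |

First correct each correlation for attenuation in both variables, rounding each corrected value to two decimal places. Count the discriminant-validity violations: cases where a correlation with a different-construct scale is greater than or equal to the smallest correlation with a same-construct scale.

Disattenuated r (r / √(r_scale · r_new)):
  Scale B (disc): 0.14 / √(0.66·0.62) = 0.22
  Scale F (disc): 0.32 / √(0.89·0.62) = 0.43
  Scale A (conv): 0.41 / √(0.85·0.62) = 0.56
  Scale E (disc): 0.30 / √(0.88·0.62) = 0.41
  Scale D (disc): 0.68 / √(0.88·0.62) = 0.92
  Scale C (disc): 0.33 / √(0.92·0.62) = 0.44
Smallest convergent = 0.56. Discriminant values: 0.22, 0.43, 0.41, 0.92, 0.44; count ≥ 0.56 → 1.

1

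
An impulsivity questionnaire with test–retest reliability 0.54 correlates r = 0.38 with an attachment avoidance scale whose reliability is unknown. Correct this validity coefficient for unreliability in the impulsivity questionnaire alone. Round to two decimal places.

Single correction: r_c = r_obs / √r_xx = 0.38 / √0.54 = 0.38 / 0.7348 ≈ 0.52.

0.52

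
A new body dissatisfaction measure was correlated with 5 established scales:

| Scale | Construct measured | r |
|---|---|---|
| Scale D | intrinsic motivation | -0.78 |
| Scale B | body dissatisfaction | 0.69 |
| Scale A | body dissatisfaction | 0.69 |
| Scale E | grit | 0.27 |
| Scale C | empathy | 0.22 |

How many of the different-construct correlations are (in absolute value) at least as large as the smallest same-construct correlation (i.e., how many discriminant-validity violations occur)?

1

Convergent (same construct = body dissatisfaction): Scale B, Scale A.
Smallest convergent = 0.69. Discriminant |r|: 0.78, 0.27, 0.22; count ≥ 0.69 → 1.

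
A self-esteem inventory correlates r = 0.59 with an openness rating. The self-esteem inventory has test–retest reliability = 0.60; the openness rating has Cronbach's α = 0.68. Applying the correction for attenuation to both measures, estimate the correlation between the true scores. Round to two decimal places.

0.92

r_true = r_obs / √(r_xx · r_yy) = 0.59 / √(0.60 × 0.68) = 0.59 / √0.4080 = 0.59 / 0.6387 ≈ 0.92.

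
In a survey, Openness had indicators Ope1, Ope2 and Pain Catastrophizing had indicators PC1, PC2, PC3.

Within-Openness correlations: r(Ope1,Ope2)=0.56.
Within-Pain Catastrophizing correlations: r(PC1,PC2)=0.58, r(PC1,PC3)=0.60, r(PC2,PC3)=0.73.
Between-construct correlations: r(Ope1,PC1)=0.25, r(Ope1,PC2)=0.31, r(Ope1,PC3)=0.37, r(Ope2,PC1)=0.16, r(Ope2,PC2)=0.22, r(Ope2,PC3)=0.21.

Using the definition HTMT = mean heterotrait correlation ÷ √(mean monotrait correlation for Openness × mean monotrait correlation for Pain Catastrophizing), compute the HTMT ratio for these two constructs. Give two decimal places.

Mean between = 1.52/6 = 0.2533.
Mean within-Ope = 0.56/1 = 0.5600; mean within-PC = 1.91/3 = 0.6367.
Geometric mean = √(0.5600 × 0.6367) = 0.5971.
HTMT = 0.2533 / 0.5971 = 0.42.

0.42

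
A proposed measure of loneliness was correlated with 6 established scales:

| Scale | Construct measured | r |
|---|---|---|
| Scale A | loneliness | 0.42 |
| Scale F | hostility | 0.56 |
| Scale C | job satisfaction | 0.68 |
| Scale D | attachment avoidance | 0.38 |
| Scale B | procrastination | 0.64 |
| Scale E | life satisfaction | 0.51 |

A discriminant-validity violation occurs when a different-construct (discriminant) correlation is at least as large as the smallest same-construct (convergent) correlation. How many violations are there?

4

Convergent (same construct = loneliness): Scale A.
Smallest convergent = 0.42. Discriminant values: 0.56, 0.68, 0.38, 0.64, 0.51; count ≥ 0.42 → 4.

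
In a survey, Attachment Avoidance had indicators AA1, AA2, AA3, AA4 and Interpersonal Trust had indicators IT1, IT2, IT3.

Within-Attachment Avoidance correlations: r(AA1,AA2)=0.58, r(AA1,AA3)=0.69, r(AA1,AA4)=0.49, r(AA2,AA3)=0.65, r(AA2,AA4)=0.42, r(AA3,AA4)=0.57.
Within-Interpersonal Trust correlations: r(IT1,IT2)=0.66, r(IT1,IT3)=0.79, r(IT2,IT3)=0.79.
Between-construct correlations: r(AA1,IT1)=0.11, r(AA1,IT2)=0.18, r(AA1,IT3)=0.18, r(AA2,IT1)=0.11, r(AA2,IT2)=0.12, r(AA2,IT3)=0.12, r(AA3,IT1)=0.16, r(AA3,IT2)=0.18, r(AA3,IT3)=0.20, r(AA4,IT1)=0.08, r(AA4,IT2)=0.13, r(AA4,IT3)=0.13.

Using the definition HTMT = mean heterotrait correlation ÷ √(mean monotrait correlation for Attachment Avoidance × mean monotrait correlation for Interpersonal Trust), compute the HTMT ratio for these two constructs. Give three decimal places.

Between-construct mean = 1.70/12 = 0.1417.
Mean within-AA = 3.40/6 = 0.5667; mean within-IT = 2.24/3 = 0.7467.
Geometric mean = √(0.5667 × 0.7467) = 0.6505.
HTMT = 0.1417 / 0.6505 = 0.218.

0.218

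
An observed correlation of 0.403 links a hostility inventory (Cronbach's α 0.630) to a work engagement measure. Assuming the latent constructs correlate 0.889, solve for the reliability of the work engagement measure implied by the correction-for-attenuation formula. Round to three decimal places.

r_true = r_obs / √(r_xx · r_yy) ⇒ 0.889 = 0.403 / √(0.630 · r_yy).
√(0.630 · r_yy) = 0.403 / 0.889 = 0.4533; 0.630 · r_yy = 0.2055; r_yy = 0.2055 / 0.630 ≈ 0.326.

0.326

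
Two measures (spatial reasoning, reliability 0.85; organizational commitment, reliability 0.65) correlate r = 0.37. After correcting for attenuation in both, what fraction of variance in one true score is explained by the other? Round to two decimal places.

0.25

Disattenuated r = 0.37 / √(0.85 × 0.65) = 0.37 / 0.7433 = 0.4978.
Shared true-score variance = 0.4978² = 0.2478 ≈ 0.25.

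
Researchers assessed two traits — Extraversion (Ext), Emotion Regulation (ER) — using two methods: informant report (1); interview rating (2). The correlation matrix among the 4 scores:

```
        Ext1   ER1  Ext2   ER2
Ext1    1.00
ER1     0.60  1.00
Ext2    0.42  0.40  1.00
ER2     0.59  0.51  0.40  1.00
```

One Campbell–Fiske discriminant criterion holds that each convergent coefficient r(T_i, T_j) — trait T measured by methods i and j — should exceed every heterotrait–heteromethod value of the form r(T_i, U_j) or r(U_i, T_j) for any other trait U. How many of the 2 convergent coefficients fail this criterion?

Each convergent coefficient versus the relevant comparison correlations:
Ext (methods 1·2): 0.42 vs {0.59, 0.40} → fail.
ER (methods 1·2): 0.51 vs {0.40, 0.59} → fail.
2 of 2 fail.

2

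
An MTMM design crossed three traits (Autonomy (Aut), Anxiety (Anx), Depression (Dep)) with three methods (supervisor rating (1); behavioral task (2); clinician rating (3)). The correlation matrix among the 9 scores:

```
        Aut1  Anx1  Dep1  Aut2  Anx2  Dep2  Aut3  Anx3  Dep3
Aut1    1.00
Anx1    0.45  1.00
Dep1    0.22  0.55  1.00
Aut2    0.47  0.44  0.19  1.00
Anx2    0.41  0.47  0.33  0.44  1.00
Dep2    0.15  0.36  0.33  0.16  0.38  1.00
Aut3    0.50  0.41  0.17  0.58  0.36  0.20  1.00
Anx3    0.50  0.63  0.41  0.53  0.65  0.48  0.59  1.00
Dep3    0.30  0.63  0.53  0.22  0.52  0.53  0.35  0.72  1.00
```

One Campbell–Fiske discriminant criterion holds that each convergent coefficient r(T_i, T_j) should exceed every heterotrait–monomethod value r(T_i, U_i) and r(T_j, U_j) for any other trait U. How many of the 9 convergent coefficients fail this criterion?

Checking each validity diagonal entry against its comparison values:
Aut (methods 1·2): 0.47 vs {0.45, 0.44, 0.22, 0.16} → pass.
Aut (methods 1·3): 0.50 vs {0.45, 0.59, 0.22, 0.35} → fail.
Aut (methods 2·3): 0.58 vs {0.44, 0.59, 0.16, 0.35} → fail.
Anx (methods 1·2): 0.47 vs {0.45, 0.44, 0.55, 0.38} → fail.
Anx (methods 1·3): 0.63 vs {0.45, 0.59, 0.55, 0.72} → fail.
Anx (methods 2·3): 0.65 vs {0.44, 0.59, 0.38, 0.72} → fail.
Dep (methods 1·2): 0.33 vs {0.22, 0.16, 0.55, 0.38} → fail.
Dep (methods 1·3): 0.53 vs {0.22, 0.35, 0.55, 0.72} → fail.
Dep (methods 2·3): 0.53 vs {0.16, 0.35, 0.38, 0.72} → fail.
8 of 9 fail.

8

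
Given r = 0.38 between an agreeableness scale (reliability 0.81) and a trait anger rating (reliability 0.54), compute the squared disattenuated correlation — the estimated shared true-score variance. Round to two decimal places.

0.33

Disattenuated r = 0.38 / √(0.81 × 0.54) = 0.38 / 0.6614 = 0.5745.
Shared true-score variance = 0.5745² = 0.3301 ≈ 0.33.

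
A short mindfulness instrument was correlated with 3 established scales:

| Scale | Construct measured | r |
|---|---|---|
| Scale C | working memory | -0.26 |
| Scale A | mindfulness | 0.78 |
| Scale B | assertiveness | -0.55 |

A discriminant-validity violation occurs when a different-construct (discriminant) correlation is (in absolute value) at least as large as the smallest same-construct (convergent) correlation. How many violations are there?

Convergent (same construct = mindfulness): Scale A.
Smallest convergent = 0.78. Discriminant |r|: 0.26, 0.55; count ≥ 0.78 → 0.

0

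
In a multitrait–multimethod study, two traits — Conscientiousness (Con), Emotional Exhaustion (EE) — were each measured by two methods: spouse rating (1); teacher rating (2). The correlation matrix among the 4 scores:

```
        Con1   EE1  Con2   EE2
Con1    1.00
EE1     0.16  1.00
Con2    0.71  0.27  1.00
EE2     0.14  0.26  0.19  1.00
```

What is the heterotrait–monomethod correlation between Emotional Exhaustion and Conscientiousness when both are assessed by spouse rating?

Different traits, same method: r(EE1, Con1) = 0.16.

0.16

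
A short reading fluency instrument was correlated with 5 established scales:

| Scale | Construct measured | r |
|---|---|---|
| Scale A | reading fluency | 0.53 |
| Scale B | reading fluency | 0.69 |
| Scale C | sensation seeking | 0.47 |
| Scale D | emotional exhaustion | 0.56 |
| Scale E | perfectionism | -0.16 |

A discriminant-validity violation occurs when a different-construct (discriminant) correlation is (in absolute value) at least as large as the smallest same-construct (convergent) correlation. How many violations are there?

1

Convergent (same construct = reading fluency): Scale A, Scale B.
Smallest convergent = 0.53. Discriminant |r|: 0.47, 0.56, 0.16; count ≥ 0.53 → 1.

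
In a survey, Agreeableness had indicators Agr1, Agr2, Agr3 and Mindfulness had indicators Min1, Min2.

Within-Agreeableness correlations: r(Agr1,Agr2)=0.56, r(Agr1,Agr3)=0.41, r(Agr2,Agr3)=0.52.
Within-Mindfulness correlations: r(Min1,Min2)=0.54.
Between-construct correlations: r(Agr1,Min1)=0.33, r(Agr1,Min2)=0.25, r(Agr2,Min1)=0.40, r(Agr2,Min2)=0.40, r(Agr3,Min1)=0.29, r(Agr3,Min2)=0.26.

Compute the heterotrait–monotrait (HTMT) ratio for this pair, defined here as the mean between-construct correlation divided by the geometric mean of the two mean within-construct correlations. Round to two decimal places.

Mean between = 1.93/6 = 0.3217.
Mean within-Agr = 1.49/3 = 0.4967; mean within-Min = 0.54/1 = 0.5400.
Geometric mean = √(0.4967 × 0.5400) = 0.5179.
HTMT = 0.3217 / 0.5179 = 0.62.

0.62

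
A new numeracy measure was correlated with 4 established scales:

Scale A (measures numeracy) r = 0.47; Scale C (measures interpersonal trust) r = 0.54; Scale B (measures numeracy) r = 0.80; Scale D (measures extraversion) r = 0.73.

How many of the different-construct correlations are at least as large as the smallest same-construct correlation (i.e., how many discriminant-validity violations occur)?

2

Convergent (same construct = numeracy): Scale A, Scale B.
Smallest convergent = 0.47. Discriminant values: 0.54, 0.73; count ≥ 0.47 → 2.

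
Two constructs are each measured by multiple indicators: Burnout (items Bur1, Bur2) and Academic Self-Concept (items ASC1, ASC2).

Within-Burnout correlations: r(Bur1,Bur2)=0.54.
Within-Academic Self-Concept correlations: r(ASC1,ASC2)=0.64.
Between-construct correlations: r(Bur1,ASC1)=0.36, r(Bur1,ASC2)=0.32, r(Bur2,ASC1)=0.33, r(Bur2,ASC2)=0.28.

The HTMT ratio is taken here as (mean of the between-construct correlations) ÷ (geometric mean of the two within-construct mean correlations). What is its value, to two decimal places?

0.55

Mean heterotrait r = 1.29/4 = 0.3225.
Mean within-Bur = 0.54/1 = 0.5400; mean within-ASC = 0.64/1 = 0.6400.
Geometric mean = √(0.5400 × 0.6400) = 0.5879.
HTMT = 0.3225 / 0.5879 = 0.55.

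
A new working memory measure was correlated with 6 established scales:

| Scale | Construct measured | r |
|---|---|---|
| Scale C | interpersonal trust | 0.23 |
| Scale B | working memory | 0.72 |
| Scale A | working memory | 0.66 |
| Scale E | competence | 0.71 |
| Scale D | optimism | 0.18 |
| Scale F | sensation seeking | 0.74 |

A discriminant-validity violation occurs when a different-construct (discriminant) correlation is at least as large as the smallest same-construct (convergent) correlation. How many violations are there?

2

Convergent (same construct = working memory): Scale B, Scale A.
Smallest convergent = 0.66. Discriminant values: 0.23, 0.71, 0.18, 0.74; count ≥ 0.66 → 2.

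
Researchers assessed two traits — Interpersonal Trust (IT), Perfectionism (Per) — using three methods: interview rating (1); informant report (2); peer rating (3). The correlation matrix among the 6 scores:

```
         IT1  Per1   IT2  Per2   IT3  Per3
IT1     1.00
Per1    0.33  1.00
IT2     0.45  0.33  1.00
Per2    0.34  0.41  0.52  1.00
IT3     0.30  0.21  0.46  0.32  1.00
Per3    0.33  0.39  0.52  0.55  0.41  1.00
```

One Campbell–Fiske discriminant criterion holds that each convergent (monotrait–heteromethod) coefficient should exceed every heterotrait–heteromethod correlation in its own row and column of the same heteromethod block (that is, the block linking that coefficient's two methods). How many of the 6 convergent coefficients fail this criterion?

2

Convergent coefficients and their comparison sets:
IT (methods 1·2): 0.45 vs {0.34, 0.33} → pass.
IT (methods 1·3): 0.30 vs {0.33, 0.21} → fail.
IT (methods 2·3): 0.46 vs {0.52, 0.32} → fail.
Per (methods 1·2): 0.41 vs {0.33, 0.34} → pass.
Per (methods 1·3): 0.39 vs {0.21, 0.33} → pass.
Per (methods 2·3): 0.55 vs {0.32, 0.52} → pass.
2 of 6 fail.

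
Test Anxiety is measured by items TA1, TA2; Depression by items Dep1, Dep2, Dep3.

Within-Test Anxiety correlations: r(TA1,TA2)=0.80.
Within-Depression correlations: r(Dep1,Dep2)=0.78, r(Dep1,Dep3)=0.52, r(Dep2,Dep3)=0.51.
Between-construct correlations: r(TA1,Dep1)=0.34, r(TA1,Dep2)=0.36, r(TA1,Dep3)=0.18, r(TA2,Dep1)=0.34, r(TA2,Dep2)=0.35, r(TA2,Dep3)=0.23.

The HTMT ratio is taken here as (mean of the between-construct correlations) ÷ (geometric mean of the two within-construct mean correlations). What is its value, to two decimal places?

0.43

Mean between = 1.80/6 = 0.3000.
Mean within-TA = 0.80/1 = 0.8000; mean within-Dep = 1.81/3 = 0.6033.
Geometric mean = √(0.8000 × 0.6033) = 0.6947.
HTMT = 0.3000 / 0.6947 = 0.43.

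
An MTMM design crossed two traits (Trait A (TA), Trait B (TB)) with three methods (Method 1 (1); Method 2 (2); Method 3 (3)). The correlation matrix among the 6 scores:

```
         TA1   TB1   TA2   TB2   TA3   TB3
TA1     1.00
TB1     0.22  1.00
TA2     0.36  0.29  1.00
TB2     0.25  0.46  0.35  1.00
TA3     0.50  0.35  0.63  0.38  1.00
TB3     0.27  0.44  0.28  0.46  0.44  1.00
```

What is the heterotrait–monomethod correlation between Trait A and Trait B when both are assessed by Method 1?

0.22

Different traits, same method: r(TA1, TB1) = 0.22.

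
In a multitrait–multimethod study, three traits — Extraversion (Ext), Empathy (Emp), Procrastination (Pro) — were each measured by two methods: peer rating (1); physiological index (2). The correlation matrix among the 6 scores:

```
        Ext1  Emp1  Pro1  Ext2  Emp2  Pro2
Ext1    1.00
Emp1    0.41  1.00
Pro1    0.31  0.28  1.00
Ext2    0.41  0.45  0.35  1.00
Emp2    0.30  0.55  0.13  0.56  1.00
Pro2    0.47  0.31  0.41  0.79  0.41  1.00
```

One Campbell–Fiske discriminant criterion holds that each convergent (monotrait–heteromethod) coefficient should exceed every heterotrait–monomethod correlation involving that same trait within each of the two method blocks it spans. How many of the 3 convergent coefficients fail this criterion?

3

Convergent coefficients and their comparison sets:
Ext (methods 1·2): 0.41 vs {0.41, 0.56, 0.31, 0.79} → fail.
Emp (methods 1·2): 0.55 vs {0.41, 0.56, 0.28, 0.41} → fail.
Pro (methods 1·2): 0.41 vs {0.31, 0.79, 0.28, 0.41} → fail.
3 of 3 fail.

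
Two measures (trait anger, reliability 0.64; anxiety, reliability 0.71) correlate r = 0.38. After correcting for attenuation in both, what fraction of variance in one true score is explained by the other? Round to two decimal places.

0.32

Disattenuated r = 0.38 / √(0.64 × 0.71) = 0.38 / 0.6741 = 0.5637.
Shared true-score variance = 0.5637² = 0.3178 ≈ 0.32.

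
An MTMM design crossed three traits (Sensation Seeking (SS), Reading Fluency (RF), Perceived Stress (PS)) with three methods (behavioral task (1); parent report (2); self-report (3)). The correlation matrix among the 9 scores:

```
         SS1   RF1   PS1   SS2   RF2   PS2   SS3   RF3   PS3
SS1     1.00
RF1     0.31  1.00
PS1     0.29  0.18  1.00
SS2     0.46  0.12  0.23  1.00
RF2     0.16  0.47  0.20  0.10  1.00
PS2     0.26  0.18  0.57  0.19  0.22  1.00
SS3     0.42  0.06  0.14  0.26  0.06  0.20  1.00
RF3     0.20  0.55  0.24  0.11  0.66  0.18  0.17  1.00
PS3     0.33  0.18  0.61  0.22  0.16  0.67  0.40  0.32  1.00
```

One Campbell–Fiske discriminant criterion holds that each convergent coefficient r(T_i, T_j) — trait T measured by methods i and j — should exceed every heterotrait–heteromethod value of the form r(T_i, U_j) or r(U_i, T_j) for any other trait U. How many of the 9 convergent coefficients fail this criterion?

0

Each convergent coefficient versus the relevant comparison correlations:
SS (methods 1·2): 0.46 vs {0.16, 0.12, 0.26, 0.23} → pass.
SS (methods 1·3): 0.42 vs {0.20, 0.06, 0.33, 0.14} → pass.
SS (methods 2·3): 0.26 vs {0.11, 0.06, 0.22, 0.20} → pass.
RF (methods 1·2): 0.47 vs {0.12, 0.16, 0.18, 0.20} → pass.
RF (methods 1·3): 0.55 vs {0.06, 0.20, 0.18, 0.24} → pass.
RF (methods 2·3): 0.66 vs {0.06, 0.11, 0.16, 0.18} → pass.
PS (methods 1·2): 0.57 vs {0.23, 0.26, 0.20, 0.18} → pass.
PS (methods 1·3): 0.61 vs {0.14, 0.33, 0.24, 0.18} → pass.
PS (methods 2·3): 0.67 vs {0.20, 0.22, 0.18, 0.16} → pass.
0 of 9 fail.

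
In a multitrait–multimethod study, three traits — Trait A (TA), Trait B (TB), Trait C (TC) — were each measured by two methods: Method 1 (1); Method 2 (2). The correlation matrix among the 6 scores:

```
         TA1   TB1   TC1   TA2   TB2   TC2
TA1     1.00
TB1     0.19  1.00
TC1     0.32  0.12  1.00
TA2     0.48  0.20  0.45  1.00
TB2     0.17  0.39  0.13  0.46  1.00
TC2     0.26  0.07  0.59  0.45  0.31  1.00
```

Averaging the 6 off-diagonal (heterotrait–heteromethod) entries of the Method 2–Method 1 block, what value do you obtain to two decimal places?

HTHM values (method 2 × method 1): 0.20, 0.45, 0.17, 0.13, 0.26, 0.07; mean = 1.28/6 = 0.21.

0.21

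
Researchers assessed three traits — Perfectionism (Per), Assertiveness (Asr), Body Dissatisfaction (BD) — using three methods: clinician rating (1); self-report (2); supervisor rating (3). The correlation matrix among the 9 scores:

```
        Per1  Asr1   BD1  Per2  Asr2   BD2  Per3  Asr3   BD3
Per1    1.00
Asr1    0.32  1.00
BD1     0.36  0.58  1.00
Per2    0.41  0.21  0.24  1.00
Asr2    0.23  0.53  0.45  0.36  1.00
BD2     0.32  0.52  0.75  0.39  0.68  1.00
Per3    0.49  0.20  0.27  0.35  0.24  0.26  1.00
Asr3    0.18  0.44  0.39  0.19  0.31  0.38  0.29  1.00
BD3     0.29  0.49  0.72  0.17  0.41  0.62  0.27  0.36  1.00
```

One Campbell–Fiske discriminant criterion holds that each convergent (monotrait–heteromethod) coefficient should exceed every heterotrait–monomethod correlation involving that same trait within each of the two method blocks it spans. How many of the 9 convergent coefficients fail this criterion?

Each convergent coefficient versus the relevant comparison correlations:
Per (methods 1·2): 0.41 vs {0.32, 0.36, 0.36, 0.39} → pass.
Per (methods 1·3): 0.49 vs {0.32, 0.29, 0.36, 0.27} → pass.
Per (methods 2·3): 0.35 vs {0.36, 0.29, 0.39, 0.27} → fail.
Asr (methods 1·2): 0.53 vs {0.32, 0.36, 0.58, 0.68} → fail.
Asr (methods 1·3): 0.44 vs {0.32, 0.29, 0.58, 0.36} → fail.
Asr (methods 2·3): 0.31 vs {0.36, 0.29, 0.68, 0.36} → fail.
BD (methods 1·2): 0.75 vs {0.36, 0.39, 0.58, 0.68} → pass.
BD (methods 1·3): 0.72 vs {0.36, 0.27, 0.58, 0.36} → pass.
BD (methods 2·3): 0.62 vs {0.39, 0.27, 0.68, 0.36} → fail.
5 of 9 fail.

5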